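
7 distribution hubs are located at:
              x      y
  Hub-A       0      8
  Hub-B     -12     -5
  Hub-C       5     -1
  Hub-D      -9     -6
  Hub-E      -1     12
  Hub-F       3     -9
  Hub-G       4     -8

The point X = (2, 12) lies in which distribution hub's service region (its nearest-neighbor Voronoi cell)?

Since √ is increasing, it suffices to compare squared distances:
d²(X, Hub-A) = (2−0)² + (12−8)² = 4 + 16 = 20
d²(X, Hub-B) = (2−(-12))² + (12−(-5))² = 196 + 289 = 485
d²(X, Hub-C) = (2−5)² + (12−(-1))² = 9 + 169 = 178
d²(X, Hub-D) = (2−(-9))² + (12−(-6))² = 121 + 324 = 445
d²(X, Hub-E) = (2−(-1))² + (12−12)² = 9 + 0 = 9
d²(X, Hub-F) = (2−3)² + (12−(-9))² = 1 + 441 = 442
d²(X, Hub-G) = (2−4)² + (12−(-8))² = 4 + 400 = 404
Hub-E is nearest.

Hub-E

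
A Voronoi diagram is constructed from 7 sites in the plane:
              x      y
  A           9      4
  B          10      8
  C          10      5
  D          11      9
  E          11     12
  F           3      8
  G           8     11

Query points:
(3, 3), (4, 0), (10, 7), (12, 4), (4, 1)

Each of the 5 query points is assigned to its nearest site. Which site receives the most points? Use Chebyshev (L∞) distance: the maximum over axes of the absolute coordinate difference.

(3, 3) — d to each: A:6, B:7, C:7, D:8, E:9, F:5, G:8 → nearest is F
(4, 0) — d to each: A:5, B:8, C:6, D:9, E:12, F:8, G:11 → nearest is A
(10, 7) — d to each: A:3, B:1, C:2, D:2, E:5, F:7, G:4 → nearest is B
(12, 4) — d to each: A:3, B:4, C:2, D:5, E:8, F:9, G:7 → nearest is C
(4, 1) — d to each: A:5, B:7, C:6, D:8, E:11, F:7, G:10 → nearest is A
Tally — A:2, B:1, C:1, F:1. A captures the most (2).

A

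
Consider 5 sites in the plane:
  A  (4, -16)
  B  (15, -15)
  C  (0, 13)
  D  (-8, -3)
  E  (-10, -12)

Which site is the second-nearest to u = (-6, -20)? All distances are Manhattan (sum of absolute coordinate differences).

d(u,A) = |-6−4| + |-20−(-16)| = 10 + 4 = 14
d(u,B) = |-6−15| + |-20−(-15)| = 21 + 5 = 26
d(u,C) = |-6−0| + |-20−13| = 6 + 33 = 39
d(u,D) = |-6−(-8)| + |-20−(-3)| = 2 + 17 = 19
d(u,E) = |-6−(-10)| + |-20−(-12)| = 4 + 8 = 12
Sorted ascending: E, A, D, … — the second-nearest is A.

A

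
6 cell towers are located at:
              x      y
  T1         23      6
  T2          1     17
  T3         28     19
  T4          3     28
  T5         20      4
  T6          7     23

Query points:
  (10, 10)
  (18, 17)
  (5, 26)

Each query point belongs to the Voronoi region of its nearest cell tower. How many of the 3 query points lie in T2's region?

(10, 10) — d² to each: T1:185, T2:130, T3:405, T4:373, T5:136, T6:178 → nearest is T2
(18, 17) — d² to each: T1:146, T2:289, T3:104, T4:346, T5:173, T6:157 → nearest is T3
(5, 26) — d² to each: T1:724, T2:97, T3:578, T4:8, T5:709, T6:13 → nearest is T4
1 of the 3 points has T2 as nearest.

1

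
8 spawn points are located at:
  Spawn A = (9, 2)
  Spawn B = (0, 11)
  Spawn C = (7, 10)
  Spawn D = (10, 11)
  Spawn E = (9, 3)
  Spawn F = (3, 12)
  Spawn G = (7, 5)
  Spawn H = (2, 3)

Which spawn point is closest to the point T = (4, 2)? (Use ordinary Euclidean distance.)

Spawn H

Squared Euclidean distances:
d²(T, Spawn A) = 25 + 0 = 25
d²(T, Spawn B) = 16 + 81 = 97
d²(T, Spawn C) = 9 + 64 = 73
d²(T, Spawn D) = 36 + 81 = 117
d²(T, Spawn E) = 25 + 1 = 26
d²(T, Spawn F) = 1 + 100 = 101
d²(T, Spawn G) = 9 + 9 = 18
d²(T, Spawn H) = 4 + 1 = 5
Minimum is at Spawn H.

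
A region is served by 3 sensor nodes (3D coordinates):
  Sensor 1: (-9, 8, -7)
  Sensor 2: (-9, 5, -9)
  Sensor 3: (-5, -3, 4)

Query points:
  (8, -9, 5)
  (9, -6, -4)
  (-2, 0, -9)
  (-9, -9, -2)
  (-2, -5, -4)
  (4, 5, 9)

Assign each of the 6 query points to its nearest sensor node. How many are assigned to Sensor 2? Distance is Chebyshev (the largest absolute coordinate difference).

(8, -9, 5) — d to each: Sensor 1:17, Sensor 2:17, Sensor 3:13 → nearest is Sensor 3
(9, -6, -4) — d to each: Sensor 1:18, Sensor 2:18, Sensor 3:14 → nearest is Sensor 3
(-2, 0, -9) — d to each: Sensor 1:8, Sensor 2:7, Sensor 3:13 → nearest is Sensor 2
(-9, -9, -2) — d to each: Sensor 1:17, Sensor 2:14, Sensor 3:6 → nearest is Sensor 3
(-2, -5, -4) — d to each: Sensor 1:13, Sensor 2:10, Sensor 3:8 → nearest is Sensor 3
(4, 5, 9) — d to each: Sensor 1:16, Sensor 2:18, Sensor 3:9 → nearest is Sensor 3
1 of the 6 points has Sensor 2 as nearest.

1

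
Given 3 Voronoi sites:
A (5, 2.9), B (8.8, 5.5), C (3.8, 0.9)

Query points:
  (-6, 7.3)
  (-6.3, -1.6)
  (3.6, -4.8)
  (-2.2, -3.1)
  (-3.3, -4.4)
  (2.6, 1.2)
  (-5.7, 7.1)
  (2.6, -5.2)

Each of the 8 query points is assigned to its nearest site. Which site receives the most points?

C

(-6, 7.3) — d² to each: A:140.36, B:222.28, C:137 → nearest is C
(-6.3, -1.6) — d² to each: A:147.94, B:278.42, C:108.26 → nearest is C
(3.6, -4.8) — d² to each: A:61.25, B:133.13, C:32.53 → nearest is C
(-2.2, -3.1) — d² to each: A:87.84, B:194.96, C:52 → nearest is C
(-3.3, -4.4) — d² to each: A:122.18, B:244.42, C:78.5 → nearest is C
(2.6, 1.2) — d² to each: A:8.65, B:56.93, C:1.53 → nearest is C
(-5.7, 7.1) — d² to each: A:132.13, B:212.81, C:128.69 → nearest is C
(2.6, -5.2) — d² to each: A:71.37, B:152.93, C:38.65 → nearest is C
Tally — C:8. C captures the most (8).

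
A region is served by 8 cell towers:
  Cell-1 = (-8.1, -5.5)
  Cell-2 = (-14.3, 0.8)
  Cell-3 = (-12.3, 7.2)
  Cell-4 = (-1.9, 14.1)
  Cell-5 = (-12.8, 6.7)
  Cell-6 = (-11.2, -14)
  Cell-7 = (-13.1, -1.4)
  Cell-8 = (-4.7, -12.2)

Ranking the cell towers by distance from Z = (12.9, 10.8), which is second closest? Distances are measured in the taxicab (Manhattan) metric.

Cell-3

d(Z, Cell-1) = |12.9−(-8.1)| + |10.8−(-5.5)| = 21 + 16.3 = 37.3
d(Z, Cell-2) = |12.9−(-14.3)| + |10.8−0.8| = 27.2 + 10 = 37.2
d(Z, Cell-3) = |12.9−(-12.3)| + |10.8−7.2| = 25.2 + 3.6 = 28.8
d(Z, Cell-4) = |12.9−(-1.9)| + |10.8−14.1| = 14.8 + 3.3 = 18.1
d(Z, Cell-5) = |12.9−(-12.8)| + |10.8−6.7| = 25.7 + 4.1 = 29.8
d(Z, Cell-6) = |12.9−(-11.2)| + |10.8−(-14)| = 24.1 + 24.8 = 48.9
d(Z, Cell-7) = |12.9−(-13.1)| + |10.8−(-1.4)| = 26 + 12.2 = 38.2
d(Z, Cell-8) = |12.9−(-4.7)| + |10.8−(-12.2)| = 17.6 + 23 = 40.6
Sorted ascending: Cell-4, Cell-3, Cell-5, … — the second-nearest is Cell-3.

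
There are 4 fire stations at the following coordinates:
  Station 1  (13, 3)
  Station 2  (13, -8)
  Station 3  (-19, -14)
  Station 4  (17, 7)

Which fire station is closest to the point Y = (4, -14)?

Station 2

Squared Euclidean distances:
d²(Y, Station 1) = (4−13)² + (-14−3)² = 81 + 289 = 370
d²(Y, Station 2) = (4−13)² + (-14−(-8))² = 81 + 36 = 117
d²(Y, Station 3) = (4−(-19))² + (-14−(-14))² = 529 + 0 = 529
d²(Y, Station 4) = (4−17)² + (-14−7)² = 169 + 441 = 610
Station 2 is nearest.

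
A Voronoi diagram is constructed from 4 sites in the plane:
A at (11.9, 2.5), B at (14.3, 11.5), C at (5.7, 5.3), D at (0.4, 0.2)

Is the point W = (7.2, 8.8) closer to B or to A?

Compare squared distances:
|WB|² = (7.2−14.3)² + (8.8−11.5)² = 50.41 + 7.29 = 57.7
|WA|² = (7.2−11.9)² + (8.8−2.5)² = 22.09 + 39.69 = 61.78
57.7 < 61.78, so B is closer.

B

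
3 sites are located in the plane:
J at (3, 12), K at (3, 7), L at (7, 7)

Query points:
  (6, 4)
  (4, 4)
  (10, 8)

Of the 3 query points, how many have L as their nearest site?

2

(6, 4) — d² to each: J:73, K:18, L:10 → nearest is L
(4, 4) — d² to each: J:65, K:10, L:18 → nearest is K
(10, 8) — d² to each: J:65, K:50, L:10 → nearest is L
2 of the 3 points have L as nearest.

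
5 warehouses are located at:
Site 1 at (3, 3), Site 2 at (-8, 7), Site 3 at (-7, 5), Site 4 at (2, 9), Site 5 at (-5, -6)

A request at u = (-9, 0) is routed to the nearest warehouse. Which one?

Site 3

Compare squared distances (the ordering matches that of the actual distances):
d²(u, Site 1) = (-9−3)² + (0−3)² = 144 + 9 = 153
d²(u, Site 2) = (-9−(-8))² + (0−7)² = 1 + 49 = 50
d²(u, Site 3) = (-9−(-7))² + (0−5)² = 4 + 25 = 29
d²(u, Site 4) = (-9−2)² + (0−9)² = 121 + 81 = 202
d²(u, Site 5) = (-9−(-5))² + (0−(-6))² = 16 + 36 = 52
Minimum is at Site 3.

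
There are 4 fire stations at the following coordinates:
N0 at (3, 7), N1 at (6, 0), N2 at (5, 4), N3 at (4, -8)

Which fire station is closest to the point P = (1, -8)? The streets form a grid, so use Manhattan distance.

d(P,N0) = |1−3| + |-8−7| = 2 + 15 = 17
d(P,N1) = |1−6| + |-8−0| = 5 + 8 = 13
d(P,N2) = |1−5| + |-8−4| = 4 + 12 = 16
d(P,N3) = |1−4| + |-8−(-8)| = 3 + 0 = 3
The smallest is to N3, so P lies in the Voronoi region of N3.

N3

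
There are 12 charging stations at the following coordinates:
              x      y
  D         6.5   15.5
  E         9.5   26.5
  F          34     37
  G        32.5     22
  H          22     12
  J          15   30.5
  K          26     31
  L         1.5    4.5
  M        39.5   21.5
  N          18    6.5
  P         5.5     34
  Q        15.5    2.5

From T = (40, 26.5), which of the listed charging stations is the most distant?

L

Squared Euclidean distances:
|TD|² = (40−6.5)² + (26.5−15.5)² = 1122.25 + 121 = 1243.25
|TE|² = (40−9.5)² + (26.5−26.5)² = 930.25 + 0 = 930.25
|TF|² = (40−34)² + (26.5−37)² = 36 + 110.25 = 146.25
|TG|² = (40−32.5)² + (26.5−22)² = 56.25 + 20.25 = 76.5
|TH|² = (40−22)² + (26.5−12)² = 324 + 210.25 = 534.25
|TJ|² = (40−15)² + (26.5−30.5)² = 625 + 16 = 641
|TK|² = (40−26)² + (26.5−31)² = 196 + 20.25 = 216.25
|TL|² = (40−1.5)² + (26.5−4.5)² = 1482.25 + 484 = 1966.25
|TM|² = (40−39.5)² + (26.5−21.5)² = 0.25 + 25 = 25.25
|TN|² = (40−18)² + (26.5−6.5)² = 484 + 400 = 884
|TP|² = (40−5.5)² + (26.5−34)² = 1190.25 + 56.25 = 1246.5
|TQ|² = (40−15.5)² + (26.5−2.5)² = 600.25 + 576 = 1176.25
The largest is to L.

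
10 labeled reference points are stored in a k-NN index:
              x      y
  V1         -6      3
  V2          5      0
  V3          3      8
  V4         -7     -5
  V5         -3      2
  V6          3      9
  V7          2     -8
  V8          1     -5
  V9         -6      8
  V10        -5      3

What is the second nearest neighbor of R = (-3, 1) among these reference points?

V10

Squared Euclidean distances:
|RV1|² = (-3−(-6))² + (1−3)² = 9 + 4 = 13
|RV2|² = (-3−5)² + (1−0)² = 64 + 1 = 65
|RV3|² = (-3−3)² + (1−8)² = 36 + 49 = 85
|RV4|² = (-3−(-7))² + (1−(-5))² = 16 + 36 = 52
|RV5|² = (-3−(-3))² + (1−2)² = 0 + 1 = 1
|RV6|² = (-3−3)² + (1−9)² = 36 + 64 = 100
|RV7|² = (-3−2)² + (1−(-8))² = 25 + 81 = 106
|RV8|² = (-3−1)² + (1−(-5))² = 16 + 36 = 52
|RV9|² = (-3−(-6))² + (1−8)² = 9 + 49 = 58
d²(R, V10) = (-3−(-5))² + (1−3)² = 4 + 4 = 8
Sorted ascending: V5, V10, V1, … — the second-nearest is V10.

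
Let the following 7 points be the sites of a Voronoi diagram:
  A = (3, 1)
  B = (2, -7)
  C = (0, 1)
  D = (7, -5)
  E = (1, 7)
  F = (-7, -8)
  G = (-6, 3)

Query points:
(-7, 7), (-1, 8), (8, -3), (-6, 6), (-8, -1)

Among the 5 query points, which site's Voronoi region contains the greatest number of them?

(-7, 7) — d² to each: A:136, B:277, C:85, D:340, E:64, F:225, G:17 → nearest is G
(-1, 8) — d² to each: A:65, B:234, C:50, D:233, E:5, F:292, G:50 → nearest is E
(8, -3) — d² to each: A:41, B:52, C:80, D:5, E:149, F:250, G:232 → nearest is D
(-6, 6) — d² to each: A:106, B:233, C:61, D:290, E:50, F:197, G:9 → nearest is G
(-8, -1) — d² to each: A:125, B:136, C:68, D:241, E:145, F:50, G:20 → nearest is G
Tally — D:1, E:1, G:3. G captures the most (3).

G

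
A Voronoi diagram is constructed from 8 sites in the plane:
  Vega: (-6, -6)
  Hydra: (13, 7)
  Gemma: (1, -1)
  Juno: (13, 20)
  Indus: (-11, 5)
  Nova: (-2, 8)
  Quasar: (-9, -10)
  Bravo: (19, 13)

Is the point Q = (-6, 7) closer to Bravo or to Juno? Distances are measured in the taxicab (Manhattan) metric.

Bravo

d(Q, Bravo) = |-6−19| + |7−13| = 25 + 6 = 31
d(Q, Juno) = |-6−13| + |7−20| = 19 + 13 = 32
31 < 32, so Bravo is closer.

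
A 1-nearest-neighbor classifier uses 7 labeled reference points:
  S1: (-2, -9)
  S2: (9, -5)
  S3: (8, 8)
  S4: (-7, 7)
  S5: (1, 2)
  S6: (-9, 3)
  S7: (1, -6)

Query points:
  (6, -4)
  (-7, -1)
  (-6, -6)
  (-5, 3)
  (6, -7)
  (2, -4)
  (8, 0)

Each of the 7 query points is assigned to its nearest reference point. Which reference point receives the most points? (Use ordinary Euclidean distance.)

S2

(6, -4) — d² to each: S1:89, S2:10, S3:148, S4:290, S5:61, S6:274, S7:29 → nearest is S2
(-7, -1) — d² to each: S1:89, S2:272, S3:306, S4:64, S5:73, S6:20, S7:89 → nearest is S6
(-6, -6) — d² to each: S1:25, S2:226, S3:392, S4:170, S5:113, S6:90, S7:49 → nearest is S1
(-5, 3) — d² to each: S1:153, S2:260, S3:194, S4:20, S5:37, S6:16, S7:117 → nearest is S6
(6, -7) — d² to each: S1:68, S2:13, S3:229, S4:365, S5:106, S6:325, S7:26 → nearest is S2
(2, -4) — d² to each: S1:41, S2:50, S3:180, S4:202, S5:37, S6:170, S7:5 → nearest is S7
(8, 0) — d² to each: S1:181, S2:26, S3:64, S4:274, S5:53, S6:298, S7:85 → nearest is S2
Tally — S1:1, S2:3, S6:2, S7:1. S2 captures the most (3).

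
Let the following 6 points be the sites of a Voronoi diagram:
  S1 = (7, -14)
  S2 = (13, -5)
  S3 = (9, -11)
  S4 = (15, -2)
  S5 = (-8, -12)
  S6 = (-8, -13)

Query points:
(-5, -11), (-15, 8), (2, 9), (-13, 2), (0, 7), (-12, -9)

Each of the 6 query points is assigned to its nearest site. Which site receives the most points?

(-5, -11) — d² to each: S1:153, S2:360, S3:196, S4:481, S5:10, S6:13 → nearest is S5
(-15, 8) — d² to each: S1:968, S2:953, S3:937, S4:1000, S5:449, S6:490 → nearest is S5
(2, 9) — d² to each: S1:554, S2:317, S3:449, S4:290, S5:541, S6:584 → nearest is S4
(-13, 2) — d² to each: S1:656, S2:725, S3:653, S4:800, S5:221, S6:250 → nearest is S5
(0, 7) — d² to each: S1:490, S2:313, S3:405, S4:306, S5:425, S6:464 → nearest is S4
(-12, -9) — d² to each: S1:386, S2:641, S3:445, S4:778, S5:25, S6:32 → nearest is S5
Tally — S4:2, S5:4. S5 captures the most (4).

S5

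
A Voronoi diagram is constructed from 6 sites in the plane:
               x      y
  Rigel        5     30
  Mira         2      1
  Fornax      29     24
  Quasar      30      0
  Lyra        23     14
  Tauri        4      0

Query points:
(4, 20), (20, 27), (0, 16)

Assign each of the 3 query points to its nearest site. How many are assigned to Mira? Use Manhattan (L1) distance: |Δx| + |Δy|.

1

(4, 20) — d to each: Rigel:11, Mira:21, Fornax:29, Quasar:46, Lyra:25, Tauri:20 → nearest is Rigel
(20, 27) — d to each: Rigel:18, Mira:44, Fornax:12, Quasar:37, Lyra:16, Tauri:43 → nearest is Fornax
(0, 16) — d to each: Rigel:19, Mira:17, Fornax:37, Quasar:46, Lyra:25, Tauri:20 → nearest is Mira
1 of the 3 points has Mira as nearest.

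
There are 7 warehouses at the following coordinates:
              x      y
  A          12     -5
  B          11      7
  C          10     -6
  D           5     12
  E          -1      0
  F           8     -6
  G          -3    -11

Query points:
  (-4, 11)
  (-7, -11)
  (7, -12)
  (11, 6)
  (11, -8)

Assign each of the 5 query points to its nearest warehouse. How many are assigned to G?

(-4, 11) — d² to each: A:512, B:241, C:485, D:82, E:130, F:433, G:485 → nearest is D
(-7, -11) — d² to each: A:397, B:648, C:314, D:673, E:157, F:250, G:16 → nearest is G
(7, -12) — d² to each: A:74, B:377, C:45, D:580, E:208, F:37, G:101 → nearest is F
(11, 6) — d² to each: A:122, B:1, C:145, D:72, E:180, F:153, G:485 → nearest is B
(11, -8) — d² to each: A:10, B:225, C:5, D:436, E:208, F:13, G:205 → nearest is C
1 of the 5 points has G as nearest.

1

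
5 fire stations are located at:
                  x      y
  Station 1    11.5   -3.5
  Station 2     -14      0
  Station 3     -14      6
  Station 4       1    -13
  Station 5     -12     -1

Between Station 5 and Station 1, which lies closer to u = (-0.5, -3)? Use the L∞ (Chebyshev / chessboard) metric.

d(u, Station 5) = max(11.5, 2) = 11.5
d(u, Station 1) = max(12, 0.5) = 12
11.5 < 12, so Station 5 is closer.

Station 5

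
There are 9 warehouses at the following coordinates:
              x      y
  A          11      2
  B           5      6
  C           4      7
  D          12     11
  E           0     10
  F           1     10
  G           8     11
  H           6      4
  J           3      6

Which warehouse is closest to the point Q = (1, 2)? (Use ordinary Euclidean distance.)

J

Since √ is increasing, it suffices to compare squared distances:
|QA|² = (1−11)² + (2−2)² = 100 + 0 = 100
|QB|² = (1−5)² + (2−6)² = 16 + 16 = 32
|QC|² = (1−4)² + (2−7)² = 9 + 25 = 34
|QD|² = (1−12)² + (2−11)² = 121 + 81 = 202
|QE|² = (1−0)² + (2−10)² = 1 + 64 = 65
|QF|² = (1−1)² + (2−10)² = 0 + 64 = 64
|QG|² = (1−8)² + (2−11)² = 49 + 81 = 130
|QH|² = (1−6)² + (2−4)² = 25 + 4 = 29
|QJ|² = (1−3)² + (2−6)² = 4 + 16 = 20
Minimum is at J.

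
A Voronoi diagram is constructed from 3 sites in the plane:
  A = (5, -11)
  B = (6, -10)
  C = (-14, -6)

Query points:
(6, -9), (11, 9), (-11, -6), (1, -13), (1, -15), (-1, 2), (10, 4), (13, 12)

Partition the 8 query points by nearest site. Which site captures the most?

(6, -9) — d² to each: A:5, B:1, C:409 → nearest is B
(11, 9) — d² to each: A:436, B:386, C:850 → nearest is B
(-11, -6) — d² to each: A:281, B:305, C:9 → nearest is C
(1, -13) — d² to each: A:20, B:34, C:274 → nearest is A
(1, -15) — d² to each: A:32, B:50, C:306 → nearest is A
(-1, 2) — d² to each: A:205, B:193, C:233 → nearest is B
(10, 4) — d² to each: A:250, B:212, C:676 → nearest is B
(13, 12) — d² to each: A:593, B:533, C:1053 → nearest is B
Tally — A:2, B:5, C:1. B captures the most (5).

B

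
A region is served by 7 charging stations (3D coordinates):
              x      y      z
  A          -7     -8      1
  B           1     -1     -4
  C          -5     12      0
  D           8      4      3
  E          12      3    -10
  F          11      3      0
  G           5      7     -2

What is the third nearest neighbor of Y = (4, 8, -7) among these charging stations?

Since √ is increasing, it suffices to compare squared distances:
|YA|² = (4−(-7))² + (8−(-8))² + (-7−1)² = 121 + 256 + 64 = 441
|YB|² = (4−1)² + (8−(-1))² + (-7−(-4))² = 9 + 81 + 9 = 99
|YC|² = (4−(-5))² + (8−12)² + (-7−0)² = 81 + 16 + 49 = 146
|YD|² = (4−8)² + (8−4)² + (-7−3)² = 16 + 16 + 100 = 132
|YE|² = (4−12)² + (8−3)² + (-7−(-10))² = 64 + 25 + 9 = 98
|YF|² = (4−11)² + (8−3)² + (-7−0)² = 49 + 25 + 49 = 123
|YG|² = (4−5)² + (8−7)² + (-7−(-2))² = 1 + 1 + 25 = 27
Sorted ascending: G, E, B, F, … — the third-nearest is B.

B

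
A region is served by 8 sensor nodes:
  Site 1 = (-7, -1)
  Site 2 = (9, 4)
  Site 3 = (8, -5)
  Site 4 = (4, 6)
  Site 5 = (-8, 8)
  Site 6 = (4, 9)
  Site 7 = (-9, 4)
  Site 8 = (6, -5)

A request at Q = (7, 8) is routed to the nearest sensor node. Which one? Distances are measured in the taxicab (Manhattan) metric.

d(Q, Site 1) = |7−(-7)| + |8−(-1)| = 14 + 9 = 23
d(Q, Site 2) = |7−9| + |8−4| = 2 + 4 = 6
d(Q, Site 3) = |7−8| + |8−(-5)| = 1 + 13 = 14
d(Q, Site 4) = |7−4| + |8−6| = 3 + 2 = 5
d(Q, Site 5) = |7−(-8)| + |8−8| = 15 + 0 = 15
d(Q, Site 6) = |7−4| + |8−9| = 3 + 1 = 4
d(Q, Site 7) = |7−(-9)| + |8−4| = 16 + 4 = 20
d(Q, Site 8) = |7−6| + |8−(-5)| = 1 + 13 = 14
The smallest is to Site 6, so Q lies in the Voronoi region of Site 6.

Site 6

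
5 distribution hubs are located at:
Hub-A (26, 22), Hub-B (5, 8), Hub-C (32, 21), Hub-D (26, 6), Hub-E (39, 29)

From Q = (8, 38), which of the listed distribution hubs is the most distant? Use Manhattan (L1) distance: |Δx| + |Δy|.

Hub-D

d(Q, Hub-A) = |8−26| + |38−22| = 18 + 16 = 34
d(Q, Hub-B) = |8−5| + |38−8| = 3 + 30 = 33
d(Q, Hub-C) = |8−32| + |38−21| = 24 + 17 = 41
d(Q, Hub-D) = |8−26| + |38−6| = 18 + 32 = 50
d(Q, Hub-E) = |8−39| + |38−29| = 31 + 9 = 40
The largest is to Hub-D.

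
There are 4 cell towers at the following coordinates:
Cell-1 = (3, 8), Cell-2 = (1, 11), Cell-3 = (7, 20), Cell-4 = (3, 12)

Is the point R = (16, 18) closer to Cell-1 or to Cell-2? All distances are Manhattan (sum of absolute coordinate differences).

d(R, Cell-1) = |16−3| + |18−8| = 13 + 10 = 23
d(R, Cell-2) = |16−1| + |18−11| = 15 + 7 = 22
23 > 22, so Cell-2 is closer.

Cell-2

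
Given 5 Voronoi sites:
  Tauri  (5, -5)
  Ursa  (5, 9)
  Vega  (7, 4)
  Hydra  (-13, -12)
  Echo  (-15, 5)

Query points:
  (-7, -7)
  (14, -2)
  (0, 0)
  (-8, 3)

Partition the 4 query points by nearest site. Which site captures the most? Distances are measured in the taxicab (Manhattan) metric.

Tauri

(-7, -7) — d to each: Tauri:14, Ursa:28, Vega:25, Hydra:11, Echo:20 → nearest is Hydra
(14, -2) — d to each: Tauri:12, Ursa:20, Vega:13, Hydra:37, Echo:36 → nearest is Tauri
(0, 0) — d to each: Tauri:10, Ursa:14, Vega:11, Hydra:25, Echo:20 → nearest is Tauri
(-8, 3) — d to each: Tauri:21, Ursa:19, Vega:16, Hydra:20, Echo:9 → nearest is Echo
Tally — Tauri:2, Hydra:1, Echo:1. Tauri captures the most (2).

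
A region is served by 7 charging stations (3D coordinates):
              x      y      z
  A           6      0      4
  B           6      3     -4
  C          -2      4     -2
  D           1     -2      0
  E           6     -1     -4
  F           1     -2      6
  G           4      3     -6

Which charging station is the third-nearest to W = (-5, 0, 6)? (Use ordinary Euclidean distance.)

Since √ is increasing, it suffices to compare squared distances:
|WA|² = (-5−6)² + (0−0)² + (6−4)² = 121 + 0 + 4 = 125
|WB|² = (-5−6)² + (0−3)² + (6−(-4))² = 121 + 9 + 100 = 230
|WC|² = (-5−(-2))² + (0−4)² + (6−(-2))² = 9 + 16 + 64 = 89
|WD|² = (-5−1)² + (0−(-2))² + (6−0)² = 36 + 4 + 36 = 76
|WE|² = (-5−6)² + (0−(-1))² + (6−(-4))² = 121 + 1 + 100 = 222
|WF|² = (-5−1)² + (0−(-2))² + (6−6)² = 36 + 4 + 0 = 40
|WG|² = (-5−4)² + (0−3)² + (6−(-6))² = 81 + 9 + 144 = 234
Sorted ascending: F, D, C, A, … — the third-nearest is C.

C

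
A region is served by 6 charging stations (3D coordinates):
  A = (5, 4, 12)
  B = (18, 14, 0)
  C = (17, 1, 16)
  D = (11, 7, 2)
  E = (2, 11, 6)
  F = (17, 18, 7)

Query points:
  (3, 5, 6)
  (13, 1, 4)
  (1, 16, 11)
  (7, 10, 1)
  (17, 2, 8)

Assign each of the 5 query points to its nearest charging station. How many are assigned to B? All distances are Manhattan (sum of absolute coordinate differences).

(3, 5, 6) — d to each: A:9, B:30, C:28, D:14, E:7, F:28 → nearest is E
(13, 1, 4) — d to each: A:19, B:22, C:16, D:10, E:23, F:24 → nearest is D
(1, 16, 11) — d to each: A:17, B:30, C:36, D:28, E:11, F:22 → nearest is E
(7, 10, 1) — d to each: A:19, B:16, C:34, D:8, E:11, F:24 → nearest is D
(17, 2, 8) — d to each: A:18, B:21, C:9, D:17, E:26, F:17 → nearest is C
0 of the 5 points have B as nearest.

0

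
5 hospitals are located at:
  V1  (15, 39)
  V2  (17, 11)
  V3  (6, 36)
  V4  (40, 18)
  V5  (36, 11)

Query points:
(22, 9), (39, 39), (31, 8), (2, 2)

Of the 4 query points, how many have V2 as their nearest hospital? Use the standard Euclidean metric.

2

(22, 9) — d² to each: V1:949, V2:29, V3:985, V4:405, V5:200 → nearest is V2
(39, 39) — d² to each: V1:576, V2:1268, V3:1098, V4:442, V5:793 → nearest is V4
(31, 8) — d² to each: V1:1217, V2:205, V3:1409, V4:181, V5:34 → nearest is V5
(2, 2) — d² to each: V1:1538, V2:306, V3:1172, V4:1700, V5:1237 → nearest is V2
2 of the 4 points have V2 as nearest.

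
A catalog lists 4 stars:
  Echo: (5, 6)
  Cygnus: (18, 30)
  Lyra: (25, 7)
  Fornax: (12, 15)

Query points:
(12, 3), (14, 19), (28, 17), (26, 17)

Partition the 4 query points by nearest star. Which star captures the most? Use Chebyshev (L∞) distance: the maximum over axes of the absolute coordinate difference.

(12, 3) — d to each: Echo:7, Cygnus:27, Lyra:13, Fornax:12 → nearest is Echo
(14, 19) — d to each: Echo:13, Cygnus:11, Lyra:12, Fornax:4 → nearest is Fornax
(28, 17) — d to each: Echo:23, Cygnus:13, Lyra:10, Fornax:16 → nearest is Lyra
(26, 17) — d to each: Echo:21, Cygnus:13, Lyra:10, Fornax:14 → nearest is Lyra
Tally — Echo:1, Lyra:2, Fornax:1. Lyra captures the most (2).

Lyra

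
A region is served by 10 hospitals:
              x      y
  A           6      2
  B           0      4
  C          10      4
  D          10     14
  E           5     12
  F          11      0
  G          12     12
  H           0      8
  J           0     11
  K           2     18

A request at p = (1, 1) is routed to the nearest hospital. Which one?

Compare squared distances (the ordering matches that of the actual distances):
|pA|² = (1−6)² + (1−2)² = 25 + 1 = 26
|pB|² = (1−0)² + (1−4)² = 1 + 9 = 10
|pC|² = (1−10)² + (1−4)² = 81 + 9 = 90
|pD|² = (1−10)² + (1−14)² = 81 + 169 = 250
|pE|² = (1−5)² + (1−12)² = 16 + 121 = 137
|pF|² = (1−11)² + (1−0)² = 100 + 1 = 101
|pG|² = (1−12)² + (1−12)² = 121 + 121 = 242
|pH|² = (1−0)² + (1−8)² = 1 + 49 = 50
|pJ|² = (1−0)² + (1−11)² = 1 + 100 = 101
|pK|² = (1−2)² + (1−18)² = 1 + 289 = 290
Minimum is at B.

B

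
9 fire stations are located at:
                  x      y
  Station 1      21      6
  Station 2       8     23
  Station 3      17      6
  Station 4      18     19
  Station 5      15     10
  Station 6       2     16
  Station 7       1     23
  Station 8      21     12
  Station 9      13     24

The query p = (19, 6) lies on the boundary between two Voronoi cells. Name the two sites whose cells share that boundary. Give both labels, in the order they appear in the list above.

Squared distances from p to each site:
d²(p, Station 1) = (19−21)² + (6−6)² = 4 + 0 = 4
d²(p, Station 2) = (19−8)² + (6−23)² = 121 + 289 = 410
d²(p, Station 3) = (19−17)² + (6−6)² = 4 + 0 = 4
d²(p, Station 4) = (19−18)² + (6−19)² = 1 + 169 = 170
d²(p, Station 5) = (19−15)² + (6−10)² = 16 + 16 = 32
d²(p, Station 6) = (19−2)² + (6−16)² = 289 + 100 = 389
d²(p, Station 7) = (19−1)² + (6−23)² = 324 + 289 = 613
d²(p, Station 8) = (19−21)² + (6−12)² = 4 + 36 = 40
d²(p, Station 9) = (19−13)² + (6−24)² = 36 + 324 = 360
p is equidistant from Station 1 and Station 3 (both at squared distance 4), and every other site is strictly farther — so p lies on the Station 1–Station 3 Voronoi edge.

Station 1 and Station 3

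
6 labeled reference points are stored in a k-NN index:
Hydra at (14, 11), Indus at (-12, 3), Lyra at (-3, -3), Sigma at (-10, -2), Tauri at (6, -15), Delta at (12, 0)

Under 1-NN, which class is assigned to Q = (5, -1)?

Delta

Since √ is increasing, it suffices to compare squared distances:
d²(Q, Hydra) = (5−14)² + (-1−11)² = 81 + 144 = 225
d²(Q, Indus) = (5−(-12))² + (-1−3)² = 289 + 16 = 305
d²(Q, Lyra) = (5−(-3))² + (-1−(-3))² = 64 + 4 = 68
d²(Q, Sigma) = (5−(-10))² + (-1−(-2))² = 225 + 1 = 226
d²(Q, Tauri) = (5−6)² + (-1−(-15))² = 1 + 196 = 197
d²(Q, Delta) = (5−12)² + (-1−0)² = 49 + 1 = 50
The smallest is to Delta, so Q lies in the Voronoi region of Delta.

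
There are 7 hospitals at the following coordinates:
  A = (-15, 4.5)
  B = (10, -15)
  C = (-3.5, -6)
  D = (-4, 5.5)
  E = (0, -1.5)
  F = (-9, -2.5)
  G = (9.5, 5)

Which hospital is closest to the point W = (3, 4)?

Squared Euclidean distances:
|WA|² = (3−(-15))² + (4−4.5)² = 324 + 0.25 = 324.25
|WB|² = (3−10)² + (4−(-15))² = 49 + 361 = 410
|WC|² = (3−(-3.5))² + (4−(-6))² = 42.25 + 100 = 142.25
|WD|² = (3−(-4))² + (4−5.5)² = 49 + 2.25 = 51.25
|WE|² = (3−0)² + (4−(-1.5))² = 9 + 30.25 = 39.25
|WF|² = (3−(-9))² + (4−(-2.5))² = 144 + 42.25 = 186.25
|WG|² = (3−9.5)² + (4−5)² = 42.25 + 1 = 43.25
Minimum is at E.

E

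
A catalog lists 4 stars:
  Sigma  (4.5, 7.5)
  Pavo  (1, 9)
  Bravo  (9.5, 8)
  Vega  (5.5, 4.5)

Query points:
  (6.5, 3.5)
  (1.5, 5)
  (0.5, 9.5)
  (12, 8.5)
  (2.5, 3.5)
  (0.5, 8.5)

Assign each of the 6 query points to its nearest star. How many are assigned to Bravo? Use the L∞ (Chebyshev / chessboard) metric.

1

(6.5, 3.5) — d to each: Sigma:4, Pavo:5.5, Bravo:4.5, Vega:1 → nearest is Vega
(1.5, 5) — d to each: Sigma:3, Pavo:4, Bravo:8, Vega:4 → nearest is Sigma
(0.5, 9.5) — d to each: Sigma:4, Pavo:0.5, Bravo:9, Vega:5 → nearest is Pavo
(12, 8.5) — d to each: Sigma:7.5, Pavo:11, Bravo:2.5, Vega:6.5 → nearest is Bravo
(2.5, 3.5) — d to each: Sigma:4, Pavo:5.5, Bravo:7, Vega:3 → nearest is Vega
(0.5, 8.5) — d to each: Sigma:4, Pavo:0.5, Bravo:9, Vega:5 → nearest is Pavo
1 of the 6 points has Bravo as nearest.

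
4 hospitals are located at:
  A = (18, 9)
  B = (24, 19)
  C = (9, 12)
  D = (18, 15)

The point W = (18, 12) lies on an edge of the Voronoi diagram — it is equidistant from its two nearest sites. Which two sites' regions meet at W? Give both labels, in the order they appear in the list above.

A and D

Squared distances from W to each site:
|WA|² = (18−18)² + (12−9)² = 0 + 9 = 9
|WB|² = (18−24)² + (12−19)² = 36 + 49 = 85
|WC|² = (18−9)² + (12−12)² = 81 + 0 = 81
|WD|² = (18−18)² + (12−15)² = 0 + 9 = 9
W is equidistant from A and D (both at squared distance 9), and every other site is strictly farther — so W lies on the A–D Voronoi edge.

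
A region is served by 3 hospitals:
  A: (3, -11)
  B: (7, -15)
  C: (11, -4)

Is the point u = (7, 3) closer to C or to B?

Compare squared distances:
|uC|² = (7−11)² + (3−(-4))² = 16 + 49 = 65
|uB|² = (7−7)² + (3−(-15))² = 0 + 324 = 324
65 < 324, so C is closer.

C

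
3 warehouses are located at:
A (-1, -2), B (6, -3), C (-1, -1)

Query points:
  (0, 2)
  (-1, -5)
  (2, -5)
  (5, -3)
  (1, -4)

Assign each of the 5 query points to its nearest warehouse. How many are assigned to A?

3

(0, 2) — d² to each: A:17, B:61, C:10 → nearest is C
(-1, -5) — d² to each: A:9, B:53, C:16 → nearest is A
(2, -5) — d² to each: A:18, B:20, C:25 → nearest is A
(5, -3) — d² to each: A:37, B:1, C:40 → nearest is B
(1, -4) — d² to each: A:8, B:26, C:13 → nearest is A
3 of the 5 points have A as nearest.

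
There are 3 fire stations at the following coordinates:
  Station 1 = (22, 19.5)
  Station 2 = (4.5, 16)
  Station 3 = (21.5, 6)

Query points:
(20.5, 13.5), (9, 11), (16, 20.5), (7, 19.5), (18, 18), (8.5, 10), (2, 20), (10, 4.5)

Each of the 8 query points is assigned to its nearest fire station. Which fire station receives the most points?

(20.5, 13.5) — d² to each: Station 1:38.25, Station 2:262.25, Station 3:57.25 → nearest is Station 1
(9, 11) — d² to each: Station 1:241.25, Station 2:45.25, Station 3:181.25 → nearest is Station 2
(16, 20.5) — d² to each: Station 1:37, Station 2:152.5, Station 3:240.5 → nearest is Station 1
(7, 19.5) — d² to each: Station 1:225, Station 2:18.5, Station 3:392.5 → nearest is Station 2
(18, 18) — d² to each: Station 1:18.25, Station 2:186.25, Station 3:156.25 → nearest is Station 1
(8.5, 10) — d² to each: Station 1:272.5, Station 2:52, Station 3:185 → nearest is Station 2
(2, 20) — d² to each: Station 1:400.25, Station 2:22.25, Station 3:576.25 → nearest is Station 2
(10, 4.5) — d² to each: Station 1:369, Station 2:162.5, Station 3:134.5 → nearest is Station 3
Tally — Station 1:3, Station 2:4, Station 3:1. Station 2 captures the most (4).

Station 2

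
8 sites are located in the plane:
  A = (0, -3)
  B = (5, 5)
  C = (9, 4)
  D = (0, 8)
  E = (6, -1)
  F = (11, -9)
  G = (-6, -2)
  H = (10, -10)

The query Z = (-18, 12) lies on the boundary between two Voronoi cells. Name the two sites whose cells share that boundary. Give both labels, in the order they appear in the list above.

D and G

Squared distances from Z to each site:
|ZA|² = 324 + 225 = 549
|ZB|² = 529 + 49 = 578
|ZC|² = 729 + 64 = 793
|ZD|² = 324 + 16 = 340
|ZE|² = 576 + 169 = 745
|ZF|² = 841 + 441 = 1282
|ZG|² = 144 + 196 = 340
|ZH|² = 784 + 484 = 1268
Z is equidistant from D and G (both at squared distance 340), and every other site is strictly farther — so Z lies on the D–G Voronoi edge.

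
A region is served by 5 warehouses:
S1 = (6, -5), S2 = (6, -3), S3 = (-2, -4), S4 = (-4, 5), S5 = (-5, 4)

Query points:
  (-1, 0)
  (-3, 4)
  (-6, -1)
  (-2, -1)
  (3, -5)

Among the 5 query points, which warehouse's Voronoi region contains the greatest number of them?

(-1, 0) — d² to each: S1:74, S2:58, S3:17, S4:34, S5:32 → nearest is S3
(-3, 4) — d² to each: S1:162, S2:130, S3:65, S4:2, S5:4 → nearest is S4
(-6, -1) — d² to each: S1:160, S2:148, S3:25, S4:40, S5:26 → nearest is S3
(-2, -1) — d² to each: S1:80, S2:68, S3:9, S4:40, S5:34 → nearest is S3
(3, -5) — d² to each: S1:9, S2:13, S3:26, S4:149, S5:145 → nearest is S1
Tally — S1:1, S3:3, S4:1. S3 captures the most (3).

S3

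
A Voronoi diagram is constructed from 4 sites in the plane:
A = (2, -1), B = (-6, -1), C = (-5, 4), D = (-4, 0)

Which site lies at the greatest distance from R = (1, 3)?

B

Squared Euclidean distances:
|RA|² = (1−2)² + (3−(-1))² = 1 + 16 = 17
|RB|² = (1−(-6))² + (3−(-1))² = 49 + 16 = 65
|RC|² = (1−(-5))² + (3−4)² = 36 + 1 = 37
|RD|² = (1−(-4))² + (3−0)² = 25 + 9 = 34
The largest is to B.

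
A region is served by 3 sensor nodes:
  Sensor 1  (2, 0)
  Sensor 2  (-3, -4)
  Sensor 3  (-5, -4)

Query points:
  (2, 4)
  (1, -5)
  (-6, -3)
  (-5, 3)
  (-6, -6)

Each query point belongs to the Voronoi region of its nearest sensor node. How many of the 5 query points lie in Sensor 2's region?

(2, 4) — d² to each: Sensor 1:16, Sensor 2:89, Sensor 3:113 → nearest is Sensor 1
(1, -5) — d² to each: Sensor 1:26, Sensor 2:17, Sensor 3:37 → nearest is Sensor 2
(-6, -3) — d² to each: Sensor 1:73, Sensor 2:10, Sensor 3:2 → nearest is Sensor 3
(-5, 3) — d² to each: Sensor 1:58, Sensor 2:53, Sensor 3:49 → nearest is Sensor 3
(-6, -6) — d² to each: Sensor 1:100, Sensor 2:13, Sensor 3:5 → nearest is Sensor 3
1 of the 5 points has Sensor 2 as nearest.

1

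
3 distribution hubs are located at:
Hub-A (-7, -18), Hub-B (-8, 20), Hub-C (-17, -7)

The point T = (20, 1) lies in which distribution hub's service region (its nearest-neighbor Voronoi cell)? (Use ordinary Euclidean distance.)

Hub-A

Squared Euclidean distances:
d²(T, Hub-A) = (20−(-7))² + (1−(-18))² = 729 + 361 = 1090
d²(T, Hub-B) = (20−(-8))² + (1−20)² = 784 + 361 = 1145
d²(T, Hub-C) = (20−(-17))² + (1−(-7))² = 1369 + 64 = 1433
Minimum is at Hub-A.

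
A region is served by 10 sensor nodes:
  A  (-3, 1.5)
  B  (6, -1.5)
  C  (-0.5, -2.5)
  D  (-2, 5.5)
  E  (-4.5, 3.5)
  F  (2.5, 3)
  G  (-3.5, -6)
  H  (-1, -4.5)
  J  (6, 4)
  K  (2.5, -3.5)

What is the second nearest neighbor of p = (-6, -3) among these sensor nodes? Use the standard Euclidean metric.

H

Since √ is increasing, it suffices to compare squared distances:
|pA|² = 9 + 20.25 = 29.25
|pB|² = 144 + 2.25 = 146.25
|pC|² = 30.25 + 0.25 = 30.5
|pD|² = 16 + 72.25 = 88.25
|pE|² = 2.25 + 42.25 = 44.5
|pF|² = 72.25 + 36 = 108.25
|pG|² = 6.25 + 9 = 15.25
|pH|² = 25 + 2.25 = 27.25
|pJ|² = 144 + 49 = 193
|pK|² = 72.25 + 0.25 = 72.5
Sorted ascending: G, H, A, … — the second-nearest is H.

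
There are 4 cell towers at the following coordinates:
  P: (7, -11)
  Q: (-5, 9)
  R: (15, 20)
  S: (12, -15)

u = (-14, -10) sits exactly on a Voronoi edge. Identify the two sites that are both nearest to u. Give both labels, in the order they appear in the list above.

P and Q

Squared distances from u to each site:
|uP|² = (-14−7)² + (-10−(-11))² = 441 + 1 = 442
|uQ|² = (-14−(-5))² + (-10−9)² = 81 + 361 = 442
|uR|² = (-14−15)² + (-10−20)² = 841 + 900 = 1741
|uS|² = (-14−12)² + (-10−(-15))² = 676 + 25 = 701
u is equidistant from P and Q (both at squared distance 442), and every other site is strictly farther — so u lies on the P–Q Voronoi edge.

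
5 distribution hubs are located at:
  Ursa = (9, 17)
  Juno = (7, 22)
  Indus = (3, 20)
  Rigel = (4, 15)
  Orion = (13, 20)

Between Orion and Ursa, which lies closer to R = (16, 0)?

Ursa

Compare squared distances:
d²(R, Orion) = (16−13)² + (0−20)² = 9 + 400 = 409
d²(R, Ursa) = (16−9)² + (0−17)² = 49 + 289 = 338
409 > 338, so Ursa is closer.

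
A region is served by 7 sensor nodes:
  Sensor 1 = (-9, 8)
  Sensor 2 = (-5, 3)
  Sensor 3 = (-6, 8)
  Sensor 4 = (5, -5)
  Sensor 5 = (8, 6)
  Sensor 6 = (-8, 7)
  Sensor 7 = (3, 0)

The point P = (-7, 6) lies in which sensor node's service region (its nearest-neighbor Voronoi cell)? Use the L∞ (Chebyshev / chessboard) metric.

d(P, Sensor 1) = max(2, 2) = 2
d(P, Sensor 2) = max(2, 3) = 3
d(P, Sensor 3) = max(1, 2) = 2
d(P, Sensor 4) = max(12, 11) = 12
d(P, Sensor 5) = max(15, 0) = 15
d(P, Sensor 6) = max(1, 1) = 1
d(P, Sensor 7) = max(10, 6) = 10
Sensor 6 is nearest.

Sensor 6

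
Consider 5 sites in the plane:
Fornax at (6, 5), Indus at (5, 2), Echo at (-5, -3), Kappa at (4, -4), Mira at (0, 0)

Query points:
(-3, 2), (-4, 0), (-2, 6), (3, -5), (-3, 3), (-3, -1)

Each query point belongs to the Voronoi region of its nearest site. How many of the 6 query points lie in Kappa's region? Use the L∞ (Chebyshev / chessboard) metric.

1

(-3, 2) — d to each: Fornax:9, Indus:8, Echo:5, Kappa:7, Mira:3 → nearest is Mira
(-4, 0) — d to each: Fornax:10, Indus:9, Echo:3, Kappa:8, Mira:4 → nearest is Echo
(-2, 6) — d to each: Fornax:8, Indus:7, Echo:9, Kappa:10, Mira:6 → nearest is Mira
(3, -5) — d to each: Fornax:10, Indus:7, Echo:8, Kappa:1, Mira:5 → nearest is Kappa
(-3, 3) — d to each: Fornax:9, Indus:8, Echo:6, Kappa:7, Mira:3 → nearest is Mira
(-3, -1) — d to each: Fornax:9, Indus:8, Echo:2, Kappa:7, Mira:3 → nearest is Echo
1 of the 6 points has Kappa as nearest.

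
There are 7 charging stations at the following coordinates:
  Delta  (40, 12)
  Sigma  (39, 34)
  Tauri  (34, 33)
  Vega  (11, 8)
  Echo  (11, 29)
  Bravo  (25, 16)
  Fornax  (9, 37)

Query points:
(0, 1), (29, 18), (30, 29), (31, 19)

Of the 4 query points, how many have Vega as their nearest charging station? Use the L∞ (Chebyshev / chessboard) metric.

1

(0, 1) — d to each: Delta:40, Sigma:39, Tauri:34, Vega:11, Echo:28, Bravo:25, Fornax:36 → nearest is Vega
(29, 18) — d to each: Delta:11, Sigma:16, Tauri:15, Vega:18, Echo:18, Bravo:4, Fornax:20 → nearest is Bravo
(30, 29) — d to each: Delta:17, Sigma:9, Tauri:4, Vega:21, Echo:19, Bravo:13, Fornax:21 → nearest is Tauri
(31, 19) — d to each: Delta:9, Sigma:15, Tauri:14, Vega:20, Echo:20, Bravo:6, Fornax:22 → nearest is Bravo
1 of the 4 points has Vega as nearest.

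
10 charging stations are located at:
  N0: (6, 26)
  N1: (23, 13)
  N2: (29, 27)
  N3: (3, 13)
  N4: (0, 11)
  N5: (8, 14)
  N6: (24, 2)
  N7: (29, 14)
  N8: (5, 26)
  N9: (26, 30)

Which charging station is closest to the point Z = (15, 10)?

N5

Since √ is increasing, it suffices to compare squared distances:
|ZN0|² = 81 + 256 = 337
|ZN1|² = 64 + 9 = 73
|ZN2|² = 196 + 289 = 485
|ZN3|² = 144 + 9 = 153
|ZN4|² = 225 + 1 = 226
|ZN5|² = 49 + 16 = 65
|ZN6|² = 81 + 64 = 145
|ZN7|² = 196 + 16 = 212
|ZN8|² = 100 + 256 = 356
|ZN9|² = 121 + 400 = 521
The smallest is to N5, so Z lies in the Voronoi region of N5.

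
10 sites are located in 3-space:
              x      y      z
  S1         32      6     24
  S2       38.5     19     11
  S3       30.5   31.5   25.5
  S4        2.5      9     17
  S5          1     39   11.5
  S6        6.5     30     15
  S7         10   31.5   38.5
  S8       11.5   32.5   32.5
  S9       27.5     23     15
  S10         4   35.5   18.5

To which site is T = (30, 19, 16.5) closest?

S9

Squared Euclidean distances:
|TS1|² = (30−32)² + (19−6)² + (16.5−24)² = 4 + 169 + 56.25 = 229.25
|TS2|² = (30−38.5)² + (19−19)² + (16.5−11)² = 72.25 + 0 + 30.25 = 102.5
|TS3|² = (30−30.5)² + (19−31.5)² + (16.5−25.5)² = 0.25 + 156.25 + 81 = 237.5
|TS4|² = (30−2.5)² + (19−9)² + (16.5−17)² = 756.25 + 100 + 0.25 = 856.5
|TS5|² = (30−1)² + (19−39)² + (16.5−11.5)² = 841 + 400 + 25 = 1266
|TS6|² = (30−6.5)² + (19−30)² + (16.5−15)² = 552.25 + 121 + 2.25 = 675.5
|TS7|² = (30−10)² + (19−31.5)² + (16.5−38.5)² = 400 + 156.25 + 484 = 1040.25
|TS8|² = (30−11.5)² + (19−32.5)² + (16.5−32.5)² = 342.25 + 182.25 + 256 = 780.5
|TS9|² = (30−27.5)² + (19−23)² + (16.5−15)² = 6.25 + 16 + 2.25 = 24.5
d²(T, S10) = (30−4)² + (19−35.5)² + (16.5−18.5)² = 676 + 272.25 + 4 = 952.25
Minimum is at S9.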